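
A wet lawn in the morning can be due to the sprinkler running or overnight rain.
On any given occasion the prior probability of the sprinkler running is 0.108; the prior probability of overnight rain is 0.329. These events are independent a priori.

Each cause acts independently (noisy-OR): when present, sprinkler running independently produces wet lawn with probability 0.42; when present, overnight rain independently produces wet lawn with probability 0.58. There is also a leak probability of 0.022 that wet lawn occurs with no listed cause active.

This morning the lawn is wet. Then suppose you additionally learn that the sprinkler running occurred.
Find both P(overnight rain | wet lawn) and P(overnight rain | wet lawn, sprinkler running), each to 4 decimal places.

P(overnight rain | wet lawn) ≈ 0.8179; P(overnight rain | wet lawn, sprinkler running) ≈ 0.4633

Under noisy-OR, P(wet lawn | causes) = 1 − (1−0.022)·∏(1−qᵢ) over the active causes.
Weight on overnight rain=true, given the evidence: 0.172923 + 0.027067 = 0.199990
The normalizing constant is 0.022×0.892×0.671 + 0.58924×0.892×0.329 + 0.43276×0.108×0.671 + 0.761759×0.108×0.329 = 0.244519
Posterior = 0.199990 / 0.244519 ≈ 0.8179

Now also conditioning on sprinkler running=true:
By total probability over both values of overnight rain:
  P(wet lawn | sprinkler running) = 0.43276*0.671 + 0.761759*0.329
        = 0.290382 + 0.250619 = 0.541001
Keeping only the overnight rain-present terms gives 0.250619, so
  P(overnight rain | wet lawn, sprinkler running) = 0.250619 / 0.541001 ≈ 0.4633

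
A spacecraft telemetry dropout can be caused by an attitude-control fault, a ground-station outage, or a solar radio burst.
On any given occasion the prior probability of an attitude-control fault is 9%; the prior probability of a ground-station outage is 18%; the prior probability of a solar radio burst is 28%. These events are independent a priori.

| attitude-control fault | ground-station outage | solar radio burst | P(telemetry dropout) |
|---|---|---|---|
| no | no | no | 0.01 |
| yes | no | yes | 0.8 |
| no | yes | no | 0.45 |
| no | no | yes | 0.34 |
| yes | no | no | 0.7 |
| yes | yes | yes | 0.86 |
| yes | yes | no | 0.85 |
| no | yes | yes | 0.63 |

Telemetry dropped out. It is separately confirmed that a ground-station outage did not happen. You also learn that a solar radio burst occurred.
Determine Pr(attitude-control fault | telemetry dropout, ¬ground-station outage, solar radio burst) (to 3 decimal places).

Enumerate both values of attitude-control fault and weight by the priors:
  P(telemetry dropout | ¬ground-station outage, solar radio burst) = 0.34×0.91 + 0.8×0.09
        = 0.309400 + 0.072000 = 0.381400
Keeping only the attitude-control fault-present terms gives 0.072000, so
  P(attitude-control fault | telemetry dropout, ¬ground-station outage, solar radio burst) = 0.072000 / 0.381400 ≈ 0.189

Pr(attitude-control fault | telemetry dropout, ¬ground-station outage, solar radio burst) ≈ 0.189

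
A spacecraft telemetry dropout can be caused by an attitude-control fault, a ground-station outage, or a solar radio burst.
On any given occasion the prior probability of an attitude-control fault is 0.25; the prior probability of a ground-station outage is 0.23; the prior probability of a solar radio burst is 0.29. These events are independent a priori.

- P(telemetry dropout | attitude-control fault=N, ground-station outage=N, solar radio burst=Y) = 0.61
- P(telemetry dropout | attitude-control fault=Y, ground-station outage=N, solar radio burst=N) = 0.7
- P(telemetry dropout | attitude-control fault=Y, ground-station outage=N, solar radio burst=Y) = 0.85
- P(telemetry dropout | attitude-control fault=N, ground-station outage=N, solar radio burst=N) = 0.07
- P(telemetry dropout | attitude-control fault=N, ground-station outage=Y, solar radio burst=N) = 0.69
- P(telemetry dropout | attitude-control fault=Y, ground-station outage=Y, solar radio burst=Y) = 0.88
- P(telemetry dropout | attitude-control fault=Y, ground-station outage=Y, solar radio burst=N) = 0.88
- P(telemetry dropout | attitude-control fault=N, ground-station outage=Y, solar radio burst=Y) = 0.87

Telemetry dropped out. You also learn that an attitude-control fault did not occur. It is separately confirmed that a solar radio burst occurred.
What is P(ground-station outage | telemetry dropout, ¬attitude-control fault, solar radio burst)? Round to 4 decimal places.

By total probability over both values of ground-station outage:
  P(telemetry dropout | ¬attitude-control fault, solar radio burst) = 0.61·0.77 + 0.87·0.23
        = 0.469700 + 0.200100 = 0.669800
The terms with ground-station outage present sum to 0.200100, so
  P(ground-station outage | telemetry dropout, ¬attitude-control fault, solar radio burst) = 0.200100 / 0.669800 ≈ 0.2987

P(ground-station outage | telemetry dropout, ¬attitude-control fault, solar radio burst) ≈ 0.2987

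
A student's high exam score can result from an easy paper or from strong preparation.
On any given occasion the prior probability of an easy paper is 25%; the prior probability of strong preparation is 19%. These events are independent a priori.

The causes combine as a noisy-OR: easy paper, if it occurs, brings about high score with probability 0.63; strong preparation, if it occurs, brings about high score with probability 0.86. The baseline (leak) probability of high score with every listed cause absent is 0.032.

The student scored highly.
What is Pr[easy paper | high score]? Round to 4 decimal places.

Pr[easy paper | high score] ≈ 0.5511

Under noisy-OR, P(high score | causes) = 1 − (1−0.032)·∏(1−qᵢ) over the active causes.
Enumerate the 4 (easy paper, strong preparation) configurations and weight by the priors:
  P(high score) = 0.032*0.75*0.81 + 0.86448*0.75*0.19 + 0.64184*0.25*0.81 + 0.949858*0.25*0.19
        = 0.019440 + 0.123188 + 0.129973 + 0.045118 = 0.317719
Keeping only the easy paper-present terms gives 0.175091, so
  P(easy paper | high score) = 0.175091 / 0.317719 ≈ 0.5511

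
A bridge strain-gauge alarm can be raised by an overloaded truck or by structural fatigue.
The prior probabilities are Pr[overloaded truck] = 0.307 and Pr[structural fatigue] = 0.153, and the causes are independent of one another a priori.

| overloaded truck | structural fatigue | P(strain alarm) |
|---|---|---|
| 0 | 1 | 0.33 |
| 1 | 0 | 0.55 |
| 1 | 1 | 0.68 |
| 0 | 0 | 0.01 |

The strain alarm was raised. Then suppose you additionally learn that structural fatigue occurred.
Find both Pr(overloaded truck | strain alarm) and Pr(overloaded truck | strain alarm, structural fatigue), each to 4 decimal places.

Pr(overloaded truck | strain alarm) ≈ 0.8107; Pr(overloaded truck | strain alarm, structural fatigue) ≈ 0.4772

P(strain alarm) = 0.01·0.693·0.847 + 0.33·0.693·0.153 + 0.55·0.307·0.847 + 0.68·0.307·0.153 = 0.005870 + 0.034990 + 0.143016 + 0.031940 = 0.215816
Of this, 0.174956 comes from 0.143016 + 0.031940 (the overloaded truck=true cases).
So P(overloaded truck | strain alarm) = 0.174956/0.215816 ≈ 0.8107.

Now condition on the additional information:
P(strain alarm | structural fatigue) = 0.33×0.693 + 0.68×0.307 = 0.228690 + 0.208760 = 0.437450
The overloaded truck-present share is 0.68×0.307 = 0.208760.
So P(overloaded truck | strain alarm, structural fatigue) = 0.208760/0.437450 ≈ 0.4772.
This is intercausal reasoning (explaining away): once structural fatigue accounts for the strain alarm, overloaded truck becomes less likely.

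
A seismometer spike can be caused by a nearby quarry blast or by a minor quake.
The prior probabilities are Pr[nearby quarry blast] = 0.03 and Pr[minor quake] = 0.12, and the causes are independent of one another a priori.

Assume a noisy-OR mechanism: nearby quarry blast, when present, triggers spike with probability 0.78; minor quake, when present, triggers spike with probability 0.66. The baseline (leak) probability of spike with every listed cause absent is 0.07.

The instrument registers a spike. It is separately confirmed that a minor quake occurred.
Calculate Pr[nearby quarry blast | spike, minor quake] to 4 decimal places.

Pr[nearby quarry blast | spike, minor quake] ≈ 0.0404

Under noisy-OR, P(spike | causes) = 1 − (1−0.07)·∏(1−qᵢ) over the active causes.
P(spike | minor quake) = 0.6838·0.97 + 0.930436·0.03 = 0.663286 + 0.027913 = 0.691199
The nearby quarry blast-present share is 0.930436·0.03 = 0.027913.
So P(nearby quarry blast | spike, minor quake) = 0.027913/0.691199 ≈ 0.0404.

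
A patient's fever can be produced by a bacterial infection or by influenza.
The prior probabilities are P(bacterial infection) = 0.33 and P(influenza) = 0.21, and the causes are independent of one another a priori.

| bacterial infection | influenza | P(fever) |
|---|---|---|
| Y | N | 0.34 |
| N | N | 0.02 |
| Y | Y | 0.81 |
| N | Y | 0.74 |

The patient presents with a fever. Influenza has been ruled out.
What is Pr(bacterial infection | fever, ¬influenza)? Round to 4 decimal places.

Sum P(fever|·) weighted by the priors over both values of bacterial infection:
  P(fever | ¬influenza) = 0.02×0.67 + 0.34×0.33
        = 0.013400 + 0.112200 = 0.125600
Keeping only the bacterial infection-present terms gives 0.112200, so
  P(bacterial infection | fever, ¬influenza) = 0.112200 / 0.125600 ≈ 0.8933

Pr(bacterial infection | fever, ¬influenza) ≈ 0.8933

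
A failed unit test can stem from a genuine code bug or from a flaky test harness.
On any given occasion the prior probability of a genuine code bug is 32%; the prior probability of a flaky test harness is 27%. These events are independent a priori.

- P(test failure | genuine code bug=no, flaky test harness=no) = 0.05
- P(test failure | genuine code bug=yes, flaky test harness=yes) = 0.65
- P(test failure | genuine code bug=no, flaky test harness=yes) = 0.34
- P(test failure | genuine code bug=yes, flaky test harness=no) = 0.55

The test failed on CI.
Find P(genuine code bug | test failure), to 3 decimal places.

P(test failure) = 0.05·0.68·0.73 + 0.34·0.68·0.27 + 0.55·0.32·0.73 + 0.65·0.32·0.27 = 0.024820 + 0.062424 + 0.128480 + 0.056160 = 0.271884
The genuine code bug-present share is 0.128480 + 0.056160 = 0.184640.
Hence the posterior is 0.184640/0.271884 ≈ 0.679.

P(genuine code bug | test failure) ≈ 0.679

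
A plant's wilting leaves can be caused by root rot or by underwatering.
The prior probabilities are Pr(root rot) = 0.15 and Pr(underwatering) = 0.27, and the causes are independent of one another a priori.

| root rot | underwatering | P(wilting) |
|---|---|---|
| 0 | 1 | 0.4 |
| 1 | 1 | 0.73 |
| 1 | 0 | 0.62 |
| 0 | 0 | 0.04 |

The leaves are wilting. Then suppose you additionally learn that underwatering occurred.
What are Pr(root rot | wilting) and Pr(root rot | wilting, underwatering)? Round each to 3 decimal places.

Pr(root rot | wilting) ≈ 0.455; Pr(root rot | wilting, underwatering) ≈ 0.244

Weight on root rot=true, given the evidence: 0.067890 + 0.029565 = 0.097455
The normalizing constant is 0.04*0.85*0.73 + 0.4*0.85*0.27 + 0.62*0.15*0.73 + 0.73*0.15*0.27 = 0.214075
Posterior = 0.097455 / 0.214075 ≈ 0.455

With the extra evidence:
By total probability over both values of root rot:
  P(wilting | underwatering) = 0.4*0.85 + 0.73*0.15
        = 0.340000 + 0.109500 = 0.449500
The terms with root rot present sum to 0.109500, so
  P(root rot | wilting, underwatering) = 0.109500 / 0.449500 ≈ 0.244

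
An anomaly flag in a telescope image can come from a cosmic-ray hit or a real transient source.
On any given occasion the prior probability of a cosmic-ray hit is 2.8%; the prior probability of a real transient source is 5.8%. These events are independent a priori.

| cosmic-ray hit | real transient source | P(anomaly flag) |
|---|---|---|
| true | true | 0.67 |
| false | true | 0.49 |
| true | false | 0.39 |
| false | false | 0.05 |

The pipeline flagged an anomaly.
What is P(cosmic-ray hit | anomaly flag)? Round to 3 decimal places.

P(cosmic-ray hit | anomaly flag) ≈ 0.134

P(anomaly flag) = 0.05×0.972×0.942 + 0.49×0.972×0.058 + 0.39×0.028×0.942 + 0.67×0.028×0.058 = 0.045781 + 0.027624 + 0.010287 + 0.001088 = 0.084780
Restricting to configurations with cosmic-ray hit present: 0.010287 + 0.001088 = 0.011375.
P(cosmic-ray hit | anomaly flag) = 0.011375 / 0.084780 ≈ 0.134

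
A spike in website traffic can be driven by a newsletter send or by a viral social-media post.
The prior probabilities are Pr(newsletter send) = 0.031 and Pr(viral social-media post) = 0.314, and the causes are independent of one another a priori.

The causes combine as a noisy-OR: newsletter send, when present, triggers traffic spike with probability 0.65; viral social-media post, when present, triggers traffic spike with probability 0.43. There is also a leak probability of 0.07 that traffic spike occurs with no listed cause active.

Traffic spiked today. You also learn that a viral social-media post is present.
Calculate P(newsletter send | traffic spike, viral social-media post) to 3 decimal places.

P(newsletter send | traffic spike, viral social-media post) ≈ 0.053

Under noisy-OR, P(traffic spike | causes) = 1 − (1−0.07)·∏(1−qᵢ) over the active causes.
Numerator (weight on configurations with newsletter send): 0.814465*0.031 = 0.025248
The normalizing constant is 0.4699*0.969 + 0.814465*0.031 = 0.480581
P(newsletter send | traffic spike, viral social-media post) = 0.025248/0.480581 ≈ 0.053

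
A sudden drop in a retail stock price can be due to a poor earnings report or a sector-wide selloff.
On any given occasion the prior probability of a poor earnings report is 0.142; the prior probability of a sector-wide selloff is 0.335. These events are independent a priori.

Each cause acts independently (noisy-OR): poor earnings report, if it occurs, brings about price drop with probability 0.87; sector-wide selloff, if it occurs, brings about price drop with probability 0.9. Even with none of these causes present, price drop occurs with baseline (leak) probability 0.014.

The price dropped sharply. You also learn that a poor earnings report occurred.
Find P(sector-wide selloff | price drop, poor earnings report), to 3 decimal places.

P(sector-wide selloff | price drop, poor earnings report) ≈ 0.363

Under noisy-OR, P(price drop | causes) = 1 − (1−0.014)·∏(1−qᵢ) over the active causes.
By total probability over both values of sector-wide selloff:
  P(price drop | poor earnings report) = 0.87182*0.665 + 0.987182*0.335
        = 0.579760 + 0.330706 = 0.910466
Keeping only the sector-wide selloff-present terms gives 0.330706, so
  P(sector-wide selloff | price drop, poor earnings report) = 0.330706 / 0.910466 ≈ 0.363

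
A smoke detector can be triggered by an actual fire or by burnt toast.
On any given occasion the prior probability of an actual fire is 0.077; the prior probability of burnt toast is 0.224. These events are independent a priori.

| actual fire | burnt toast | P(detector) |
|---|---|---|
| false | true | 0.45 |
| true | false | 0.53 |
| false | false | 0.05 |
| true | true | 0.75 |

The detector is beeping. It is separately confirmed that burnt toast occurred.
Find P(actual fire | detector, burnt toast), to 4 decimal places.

For the numerator, keep only actual fire=true terms: 0.75*0.077 = 0.057750
Denominator P(detector | burnt toast): 0.45*0.923 + 0.75*0.077 = 0.473100
Posterior = 0.057750 / 0.473100 ≈ 0.1221

P(actual fire | detector, burnt toast) ≈ 0.1221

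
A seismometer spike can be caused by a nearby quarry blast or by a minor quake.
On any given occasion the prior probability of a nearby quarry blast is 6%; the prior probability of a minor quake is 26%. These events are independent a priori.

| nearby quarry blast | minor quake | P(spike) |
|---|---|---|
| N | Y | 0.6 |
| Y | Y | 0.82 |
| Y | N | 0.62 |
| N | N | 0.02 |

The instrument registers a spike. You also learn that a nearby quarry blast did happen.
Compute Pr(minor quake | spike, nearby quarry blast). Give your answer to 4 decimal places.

Pr(minor quake | spike, nearby quarry blast) ≈ 0.3173

Weight on minor quake=true, given the evidence: 0.82·0.26 = 0.213200
The normalizing constant is 0.62·0.74 + 0.82·0.26 = 0.672000
P(minor quake | spike, nearby quarry blast) = 0.213200/0.672000 ≈ 0.3173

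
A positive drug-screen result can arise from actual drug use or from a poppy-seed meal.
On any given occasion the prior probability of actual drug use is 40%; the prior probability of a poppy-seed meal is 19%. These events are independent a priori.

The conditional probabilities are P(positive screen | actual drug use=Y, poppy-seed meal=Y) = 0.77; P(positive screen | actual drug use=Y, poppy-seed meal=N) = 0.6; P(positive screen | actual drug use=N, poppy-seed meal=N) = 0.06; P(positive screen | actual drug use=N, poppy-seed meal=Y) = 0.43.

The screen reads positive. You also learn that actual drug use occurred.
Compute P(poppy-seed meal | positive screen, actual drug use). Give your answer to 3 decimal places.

Numerator (weight on configurations with poppy-seed meal): 0.77×0.19 = 0.146300
Normalizer over all consistent configurations: 0.6×0.81 + 0.77×0.19 = 0.632300
P(poppy-seed meal | positive screen, actual drug use) = 0.146300/0.632300 ≈ 0.231

P(poppy-seed meal | positive screen, actual drug use) ≈ 0.231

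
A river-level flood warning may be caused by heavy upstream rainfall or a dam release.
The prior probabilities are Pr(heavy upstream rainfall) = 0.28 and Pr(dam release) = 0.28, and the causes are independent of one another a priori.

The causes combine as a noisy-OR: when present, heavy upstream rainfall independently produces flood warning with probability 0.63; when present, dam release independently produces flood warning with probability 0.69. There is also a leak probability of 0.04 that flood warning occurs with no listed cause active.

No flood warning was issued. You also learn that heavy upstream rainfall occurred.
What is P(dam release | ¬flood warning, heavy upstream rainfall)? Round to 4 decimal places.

P(dam release | ¬flood warning, heavy upstream rainfall) ≈ 0.1076

Under noisy-OR, P(flood warning | causes) = 1 − (1−0.04)·∏(1−qᵢ) over the active causes.
Enumerate both values of dam release and weight by the priors:
  P(¬flood warning | heavy upstream rainfall) = 0.3552*0.72 + 0.110112*0.28
        = 0.255744 + 0.030831 = 0.286575
The terms with dam release present sum to 0.030831, so
  P(dam release | ¬flood warning, heavy upstream rainfall) = 0.030831 / 0.286575 ≈ 0.1076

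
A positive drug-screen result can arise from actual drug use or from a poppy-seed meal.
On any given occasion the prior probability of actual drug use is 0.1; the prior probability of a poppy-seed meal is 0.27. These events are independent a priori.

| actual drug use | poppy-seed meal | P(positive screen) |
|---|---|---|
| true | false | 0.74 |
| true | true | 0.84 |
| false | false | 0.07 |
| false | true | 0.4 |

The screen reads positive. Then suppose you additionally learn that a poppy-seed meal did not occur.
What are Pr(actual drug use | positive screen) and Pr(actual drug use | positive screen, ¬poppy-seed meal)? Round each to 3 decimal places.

Pr(actual drug use | positive screen) ≈ 0.349; Pr(actual drug use | positive screen, ¬poppy-seed meal) ≈ 0.540

Sum P(positive screen|·) weighted by the priors over the 4 (actual drug use, poppy-seed meal) configurations:
  P(positive screen) = 0.07*0.9*0.73 + 0.4*0.9*0.27 + 0.74*0.1*0.73 + 0.84*0.1*0.27
        = 0.045990 + 0.097200 + 0.054020 + 0.022680 = 0.219890
Keeping only the actual drug use-present terms gives 0.076700, so
  P(actual drug use | positive screen) = 0.076700 / 0.219890 ≈ 0.349

With the extra evidence:
Numerator (weight on configurations with actual drug use): 0.74×0.1 = 0.074000
Normalizer over all consistent configurations: 0.07×0.9 + 0.74×0.1 = 0.137000
P(actual drug use | positive screen, ¬poppy-seed meal) = 0.074000/0.137000 ≈ 0.540
With poppy-seed meal excluded, actual drug use must carry more of the explanatory weight for the positive screen.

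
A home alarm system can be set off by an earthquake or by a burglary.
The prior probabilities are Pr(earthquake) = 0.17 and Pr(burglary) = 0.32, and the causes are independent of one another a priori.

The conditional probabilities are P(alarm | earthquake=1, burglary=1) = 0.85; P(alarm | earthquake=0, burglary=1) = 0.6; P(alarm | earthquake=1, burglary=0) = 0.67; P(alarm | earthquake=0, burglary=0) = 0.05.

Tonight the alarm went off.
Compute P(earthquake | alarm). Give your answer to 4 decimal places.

By total probability over the 4 (earthquake, burglary) configurations:
  P(alarm) = 0.05*0.83*0.68 + 0.6*0.83*0.32 + 0.67*0.17*0.68 + 0.85*0.17*0.32
        = 0.028220 + 0.159360 + 0.077452 + 0.046240 = 0.311272
Keeping only the earthquake-present terms gives 0.123692, so
  P(earthquake | alarm) = 0.123692 / 0.311272 ≈ 0.3974

P(earthquake | alarm) ≈ 0.3974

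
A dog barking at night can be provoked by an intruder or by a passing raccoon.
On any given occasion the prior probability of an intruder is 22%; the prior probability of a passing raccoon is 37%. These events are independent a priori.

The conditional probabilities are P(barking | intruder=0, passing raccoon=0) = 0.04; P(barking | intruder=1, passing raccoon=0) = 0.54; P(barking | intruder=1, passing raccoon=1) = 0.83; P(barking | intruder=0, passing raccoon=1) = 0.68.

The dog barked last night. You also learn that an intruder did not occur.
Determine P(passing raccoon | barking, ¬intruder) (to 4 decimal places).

P(passing raccoon | barking, ¬intruder) ≈ 0.9090

Weight on passing raccoon=true, given the evidence: 0.68*0.37 = 0.251600
Normalizer over all consistent configurations: 0.04*0.63 + 0.68*0.37 = 0.276800
Posterior = 0.251600 / 0.276800 ≈ 0.9090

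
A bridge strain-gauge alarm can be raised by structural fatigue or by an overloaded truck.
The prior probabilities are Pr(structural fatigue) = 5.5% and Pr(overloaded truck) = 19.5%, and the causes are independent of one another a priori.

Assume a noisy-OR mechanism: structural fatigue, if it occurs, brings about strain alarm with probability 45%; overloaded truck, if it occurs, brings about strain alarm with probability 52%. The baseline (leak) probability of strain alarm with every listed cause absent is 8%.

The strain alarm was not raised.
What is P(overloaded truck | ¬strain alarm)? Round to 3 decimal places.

Under noisy-OR, P(strain alarm | causes) = 1 − (1−0.08)·∏(1−qᵢ) over the active causes.
For the numerator, keep only overloaded truck=true terms: 0.081376 + 0.002605 = 0.083981
Denominator P(¬strain alarm): 0.92·0.945·0.805 + 0.4416·0.945·0.195 + 0.506·0.055·0.805 + 0.24288·0.055·0.195 = 0.806251
Posterior = 0.083981 / 0.806251 ≈ 0.104

P(overloaded truck | ¬strain alarm) ≈ 0.104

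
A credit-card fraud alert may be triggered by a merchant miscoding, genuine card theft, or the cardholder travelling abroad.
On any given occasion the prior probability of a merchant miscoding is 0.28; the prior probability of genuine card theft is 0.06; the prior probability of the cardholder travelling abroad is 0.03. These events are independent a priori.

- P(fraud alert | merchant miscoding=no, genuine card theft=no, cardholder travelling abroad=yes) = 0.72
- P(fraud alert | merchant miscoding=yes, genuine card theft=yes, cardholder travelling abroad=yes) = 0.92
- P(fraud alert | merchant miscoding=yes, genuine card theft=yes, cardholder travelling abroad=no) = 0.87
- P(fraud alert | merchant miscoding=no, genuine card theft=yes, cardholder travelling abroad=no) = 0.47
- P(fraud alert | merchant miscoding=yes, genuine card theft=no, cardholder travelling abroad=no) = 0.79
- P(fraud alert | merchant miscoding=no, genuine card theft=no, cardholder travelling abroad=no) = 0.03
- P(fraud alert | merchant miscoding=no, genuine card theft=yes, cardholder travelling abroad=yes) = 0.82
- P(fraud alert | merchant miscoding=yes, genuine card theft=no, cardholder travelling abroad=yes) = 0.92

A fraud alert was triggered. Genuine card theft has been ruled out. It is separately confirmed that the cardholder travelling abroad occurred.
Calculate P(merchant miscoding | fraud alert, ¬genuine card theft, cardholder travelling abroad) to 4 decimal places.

P(fraud alert | ¬genuine card theft, cardholder travelling abroad) = 0.72*0.72 + 0.92*0.28 = 0.518400 + 0.257600 = 0.776000
Of this, 0.257600 comes from 0.92*0.28 (the merchant miscoding=true cases).
P(merchant miscoding | fraud alert, ¬genuine card theft, cardholder travelling abroad) = 0.257600 / 0.776000 ≈ 0.3320

P(merchant miscoding | fraud alert, ¬genuine card theft, cardholder travelling abroad) ≈ 0.3320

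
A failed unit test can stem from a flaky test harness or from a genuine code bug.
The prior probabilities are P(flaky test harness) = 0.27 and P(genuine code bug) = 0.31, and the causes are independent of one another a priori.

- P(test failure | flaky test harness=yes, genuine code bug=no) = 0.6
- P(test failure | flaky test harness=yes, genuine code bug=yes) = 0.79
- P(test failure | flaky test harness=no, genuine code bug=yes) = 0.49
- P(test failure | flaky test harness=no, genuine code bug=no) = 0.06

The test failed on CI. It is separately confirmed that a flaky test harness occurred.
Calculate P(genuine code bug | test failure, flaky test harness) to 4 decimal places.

Sum P(test failure|·) weighted by the priors over both values of genuine code bug:
  P(test failure | flaky test harness) = 0.6·0.69 + 0.79·0.31
        = 0.414000 + 0.244900 = 0.658900
The terms with genuine code bug present sum to 0.244900, so
  P(genuine code bug | test failure, flaky test harness) = 0.244900 / 0.658900 ≈ 0.3717

P(genuine code bug | test failure, flaky test harness) ≈ 0.3717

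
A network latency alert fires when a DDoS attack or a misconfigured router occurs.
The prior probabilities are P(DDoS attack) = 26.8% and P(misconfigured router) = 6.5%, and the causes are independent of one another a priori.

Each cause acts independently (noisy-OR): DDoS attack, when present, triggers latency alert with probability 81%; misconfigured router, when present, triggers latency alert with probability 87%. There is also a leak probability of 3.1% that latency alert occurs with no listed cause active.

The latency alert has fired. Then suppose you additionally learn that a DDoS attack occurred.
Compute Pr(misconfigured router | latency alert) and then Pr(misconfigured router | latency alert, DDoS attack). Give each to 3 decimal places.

Under noisy-OR, P(latency alert | causes) = 1 − (1−0.031)·∏(1−qᵢ) over the active causes.
For the numerator, keep only misconfigured router=true terms: 0.041586 + 0.017003 = 0.058589
Normalizer over all consistent configurations: 0.031·0.732·0.935 + 0.87403·0.732·0.065 + 0.81589·0.268·0.935 + 0.976066·0.268·0.065 = 0.284252
P(misconfigured router | latency alert) = 0.058589/0.284252 ≈ 0.206

Now condition on the additional information:
By total probability over both values of misconfigured router:
  P(latency alert | DDoS attack) = 0.81589·0.935 + 0.976066·0.065
        = 0.762857 + 0.063444 = 0.826301
Keeping only the misconfigured router-present terms gives 0.063444, so
  P(misconfigured router | latency alert, DDoS attack) = 0.063444 / 0.826301 ≈ 0.077
— DDoS attack explains away the evidence for misconfigured router.

Pr(misconfigured router | latency alert) ≈ 0.206; Pr(misconfigured router | latency alert, DDoS attack) ≈ 0.077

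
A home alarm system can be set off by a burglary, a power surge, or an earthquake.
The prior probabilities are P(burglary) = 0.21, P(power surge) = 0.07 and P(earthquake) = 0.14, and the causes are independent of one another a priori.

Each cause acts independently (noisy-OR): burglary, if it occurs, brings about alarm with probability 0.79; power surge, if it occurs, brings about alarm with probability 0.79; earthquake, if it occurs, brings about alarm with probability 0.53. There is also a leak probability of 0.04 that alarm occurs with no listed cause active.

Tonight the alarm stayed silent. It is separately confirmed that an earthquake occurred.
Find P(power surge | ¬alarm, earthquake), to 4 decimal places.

Under noisy-OR, P(alarm | causes) = 1 − (1−0.04)·∏(1−qᵢ) over the active causes.
Numerator (weight on configurations with power surge): 0.005240 + 0.000293 = 0.005533
Denominator P(¬alarm | earthquake): 0.4512*0.79*0.93 + 0.094752*0.79*0.07 + 0.094752*0.21*0.93 + 0.019898*0.21*0.07 = 0.355535
P(power surge | ¬alarm, earthquake) = 0.005533/0.355535 ≈ 0.0156

P(power surge | ¬alarm, earthquake) ≈ 0.0156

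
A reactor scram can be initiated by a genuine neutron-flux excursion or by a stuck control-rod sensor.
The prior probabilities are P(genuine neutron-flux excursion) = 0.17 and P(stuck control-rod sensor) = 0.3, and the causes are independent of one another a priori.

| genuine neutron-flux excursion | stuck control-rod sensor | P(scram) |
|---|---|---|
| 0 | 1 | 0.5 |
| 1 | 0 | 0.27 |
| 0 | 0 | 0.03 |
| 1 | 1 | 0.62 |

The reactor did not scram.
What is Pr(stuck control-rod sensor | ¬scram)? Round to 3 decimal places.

Pr(stuck control-rod sensor | ¬scram) ≈ 0.181

Numerator (weight on configurations with stuck control-rod sensor): 0.124500 + 0.019380 = 0.143880
The normalizing constant is 0.97*0.83*0.7 + 0.5*0.83*0.3 + 0.73*0.17*0.7 + 0.38*0.17*0.3 = 0.794320
P(stuck control-rod sensor | ¬scram) = 0.143880/0.794320 ≈ 0.181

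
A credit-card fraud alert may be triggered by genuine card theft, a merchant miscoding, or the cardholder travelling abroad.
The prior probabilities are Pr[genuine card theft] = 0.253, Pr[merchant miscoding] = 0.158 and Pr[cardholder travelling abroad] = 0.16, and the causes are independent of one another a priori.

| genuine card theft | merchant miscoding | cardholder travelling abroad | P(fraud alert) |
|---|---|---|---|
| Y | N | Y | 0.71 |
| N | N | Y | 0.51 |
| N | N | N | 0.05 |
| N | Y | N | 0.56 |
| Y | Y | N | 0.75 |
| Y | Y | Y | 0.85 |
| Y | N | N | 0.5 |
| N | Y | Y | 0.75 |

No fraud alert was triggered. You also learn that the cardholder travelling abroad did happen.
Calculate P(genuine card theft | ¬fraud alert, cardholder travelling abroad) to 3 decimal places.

For the numerator, keep only genuine card theft=true terms: 0.061778 + 0.005996 = 0.067774
Normalizer over all consistent configurations: 0.49·0.747·0.842 + 0.25·0.747·0.158 + 0.29·0.253·0.842 + 0.15·0.253·0.158 = 0.405478
P(genuine card theft | ¬fraud alert, cardholder travelling abroad) = 0.067774/0.405478 ≈ 0.167

P(genuine card theft | ¬fraud alert, cardholder travelling abroad) ≈ 0.167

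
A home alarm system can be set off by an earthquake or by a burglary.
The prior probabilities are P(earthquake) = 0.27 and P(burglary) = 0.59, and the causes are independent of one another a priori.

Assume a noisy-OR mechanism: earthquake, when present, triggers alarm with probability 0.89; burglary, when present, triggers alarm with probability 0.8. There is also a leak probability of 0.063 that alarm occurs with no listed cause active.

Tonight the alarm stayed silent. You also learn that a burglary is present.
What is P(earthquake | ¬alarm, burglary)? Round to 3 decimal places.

Under noisy-OR, P(alarm | causes) = 1 − (1−0.063)·∏(1−qᵢ) over the active causes.
P(¬alarm | burglary) = 0.1874·0.73 + 0.020614·0.27 = 0.136802 + 0.005566 = 0.142368
Restricting to configurations with earthquake present: 0.020614·0.27 = 0.005566.
P(earthquake | ¬alarm, burglary) = 0.005566 / 0.142368 ≈ 0.039

P(earthquake | ¬alarm, burglary) ≈ 0.039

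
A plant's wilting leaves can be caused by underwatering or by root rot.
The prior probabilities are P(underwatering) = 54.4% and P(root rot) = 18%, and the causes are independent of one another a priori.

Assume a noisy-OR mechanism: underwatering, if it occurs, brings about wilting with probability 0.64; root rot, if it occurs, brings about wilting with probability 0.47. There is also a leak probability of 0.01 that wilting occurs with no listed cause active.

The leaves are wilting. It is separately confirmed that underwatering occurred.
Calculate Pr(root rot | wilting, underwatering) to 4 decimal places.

Pr(root rot | wilting, underwatering) ≈ 0.2167

Under noisy-OR, P(wilting | causes) = 1 − (1−0.01)·∏(1−qᵢ) over the active causes.
Sum P(wilting|·) weighted by the priors over both values of root rot:
  P(wilting | underwatering) = 0.6436·0.82 + 0.811108·0.18
        = 0.527752 + 0.145999 = 0.673751
Keeping only the root rot-present terms gives 0.145999, so
  P(root rot | wilting, underwatering) = 0.145999 / 0.673751 ≈ 0.2167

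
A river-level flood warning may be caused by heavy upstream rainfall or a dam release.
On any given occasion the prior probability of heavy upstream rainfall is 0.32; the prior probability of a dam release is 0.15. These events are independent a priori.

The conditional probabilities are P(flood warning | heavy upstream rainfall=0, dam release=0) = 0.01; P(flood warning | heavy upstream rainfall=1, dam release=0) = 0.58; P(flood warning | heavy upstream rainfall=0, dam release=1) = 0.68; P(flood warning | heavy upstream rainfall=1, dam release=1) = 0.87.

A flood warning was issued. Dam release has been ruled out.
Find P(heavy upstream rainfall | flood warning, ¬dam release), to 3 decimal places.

P(heavy upstream rainfall | flood warning, ¬dam release) ≈ 0.965

P(flood warning | ¬dam release) = 0.01*0.68 + 0.58*0.32 = 0.006800 + 0.185600 = 0.192400
Of this, 0.185600 comes from 0.58*0.32 (the heavy upstream rainfall=true cases).
So P(heavy upstream rainfall | flood warning, ¬dam release) = 0.185600/0.192400 ≈ 0.965.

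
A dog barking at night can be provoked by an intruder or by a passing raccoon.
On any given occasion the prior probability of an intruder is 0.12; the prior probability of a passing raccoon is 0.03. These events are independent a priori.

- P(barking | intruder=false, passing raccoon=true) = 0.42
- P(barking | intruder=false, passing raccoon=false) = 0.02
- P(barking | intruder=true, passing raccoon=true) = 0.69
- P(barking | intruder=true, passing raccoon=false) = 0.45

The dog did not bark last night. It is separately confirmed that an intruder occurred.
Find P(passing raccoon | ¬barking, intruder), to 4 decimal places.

Weight on passing raccoon=true, given the evidence: 0.31·0.03 = 0.009300
Denominator P(¬barking | intruder): 0.55·0.97 + 0.31·0.03 = 0.542800
Posterior = 0.009300 / 0.542800 ≈ 0.0171

P(passing raccoon | ¬barking, intruder) ≈ 0.0171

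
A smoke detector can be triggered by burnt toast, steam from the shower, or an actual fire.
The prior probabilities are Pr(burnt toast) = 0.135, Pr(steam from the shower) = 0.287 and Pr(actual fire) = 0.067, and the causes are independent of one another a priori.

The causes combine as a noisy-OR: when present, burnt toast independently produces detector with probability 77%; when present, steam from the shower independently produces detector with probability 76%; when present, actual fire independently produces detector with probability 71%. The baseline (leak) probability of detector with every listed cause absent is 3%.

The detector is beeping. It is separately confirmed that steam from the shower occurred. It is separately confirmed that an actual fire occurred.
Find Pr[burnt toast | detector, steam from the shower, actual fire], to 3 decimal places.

Pr[burnt toast | detector, steam from the shower, actual fire] ≈ 0.141

Under noisy-OR, P(detector | causes) = 1 − (1−0.03)·∏(1−qᵢ) over the active causes.
Weight on burnt toast=true, given the evidence: 0.984472×0.135 = 0.132904
Normalizer over all consistent configurations: 0.932488×0.865 + 0.984472×0.135 = 0.939506
Posterior = 0.132904 / 0.939506 ≈ 0.141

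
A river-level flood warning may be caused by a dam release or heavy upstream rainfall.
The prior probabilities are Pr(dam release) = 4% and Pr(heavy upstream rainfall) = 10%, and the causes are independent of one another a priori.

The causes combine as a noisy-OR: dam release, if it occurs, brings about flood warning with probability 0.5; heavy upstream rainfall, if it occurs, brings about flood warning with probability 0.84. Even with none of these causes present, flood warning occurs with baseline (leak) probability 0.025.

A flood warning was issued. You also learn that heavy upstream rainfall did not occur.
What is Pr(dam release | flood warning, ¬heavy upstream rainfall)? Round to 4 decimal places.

Under noisy-OR, P(flood warning | causes) = 1 − (1−0.025)·∏(1−qᵢ) over the active causes.
Enumerate both values of dam release and weight by the priors:
  P(flood warning | ¬heavy upstream rainfall) = 0.025×0.96 + 0.5125×0.04
        = 0.024000 + 0.020500 = 0.044500
Keeping only the dam release-present terms gives 0.020500, so
  P(dam release | flood warning, ¬heavy upstream rainfall) = 0.020500 / 0.044500 ≈ 0.4607

Pr(dam release | flood warning, ¬heavy upstream rainfall) ≈ 0.4607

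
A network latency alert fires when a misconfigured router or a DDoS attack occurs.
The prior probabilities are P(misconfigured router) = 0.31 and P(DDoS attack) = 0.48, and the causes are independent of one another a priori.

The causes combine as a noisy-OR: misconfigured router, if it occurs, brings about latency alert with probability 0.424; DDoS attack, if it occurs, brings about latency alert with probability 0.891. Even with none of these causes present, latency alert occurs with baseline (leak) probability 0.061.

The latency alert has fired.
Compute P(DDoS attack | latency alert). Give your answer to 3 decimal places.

Under noisy-OR, P(latency alert | causes) = 1 − (1−0.061)·∏(1−qᵢ) over the active causes.
Weight on DDoS attack=true, given the evidence: 0.297301 + 0.140028 = 0.437329
The normalizing constant is 0.061*0.69*0.52 + 0.897649*0.69*0.48 + 0.459136*0.31*0.52 + 0.941046*0.31*0.48 = 0.533229
P(DDoS attack | latency alert) = 0.437329/0.533229 ≈ 0.820

P(DDoS attack | latency alert) ≈ 0.820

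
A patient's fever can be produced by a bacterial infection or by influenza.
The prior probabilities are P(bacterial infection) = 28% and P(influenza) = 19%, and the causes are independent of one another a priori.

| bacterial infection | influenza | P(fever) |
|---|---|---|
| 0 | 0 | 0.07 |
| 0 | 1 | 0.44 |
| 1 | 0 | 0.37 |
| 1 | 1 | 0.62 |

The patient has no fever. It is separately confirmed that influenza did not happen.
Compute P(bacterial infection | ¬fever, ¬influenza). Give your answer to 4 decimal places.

P(bacterial infection | ¬fever, ¬influenza) ≈ 0.2085

P(¬fever | ¬influenza) = 0.93·0.72 + 0.63·0.28 = 0.669600 + 0.176400 = 0.846000
Restricting to configurations with bacterial infection present: 0.63·0.28 = 0.176400.
Hence the posterior is 0.176400/0.846000 ≈ 0.2085.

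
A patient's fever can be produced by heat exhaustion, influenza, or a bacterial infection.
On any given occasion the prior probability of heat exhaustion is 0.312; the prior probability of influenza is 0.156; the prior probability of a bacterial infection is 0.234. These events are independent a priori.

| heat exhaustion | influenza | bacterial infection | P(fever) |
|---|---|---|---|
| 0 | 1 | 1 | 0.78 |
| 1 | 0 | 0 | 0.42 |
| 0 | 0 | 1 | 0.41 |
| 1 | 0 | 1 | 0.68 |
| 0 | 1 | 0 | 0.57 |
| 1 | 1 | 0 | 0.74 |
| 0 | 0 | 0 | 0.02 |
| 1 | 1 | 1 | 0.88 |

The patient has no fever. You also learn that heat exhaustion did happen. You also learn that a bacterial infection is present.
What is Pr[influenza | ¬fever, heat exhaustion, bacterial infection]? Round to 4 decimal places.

Pr[influenza | ¬fever, heat exhaustion, bacterial infection] ≈ 0.0648

By total probability over both values of influenza:
  P(¬fever | heat exhaustion, bacterial infection) = 0.32·0.844 + 0.12·0.156
        = 0.270080 + 0.018720 = 0.288800
Keeping only the influenza-present terms gives 0.018720, so
  P(influenza | ¬fever, heat exhaustion, bacterial infection) = 0.018720 / 0.288800 ≈ 0.0648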